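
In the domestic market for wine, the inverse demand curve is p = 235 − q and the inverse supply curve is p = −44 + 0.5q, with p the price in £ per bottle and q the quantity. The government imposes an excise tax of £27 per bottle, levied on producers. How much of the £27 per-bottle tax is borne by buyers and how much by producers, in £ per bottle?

Inverting to q(p) form: qd = 235 − p; qs = 2p + 88.
Without the tax, 235 − p = 2p + 88 gives 3p = 147, so p* = £49 and q* = 186.
With the tax collected from producers, supply shifts: qs = 2(p − 27) + 88.
Solving gives q = 168 with buyers paying £67 and producers receiving £40 (the £27 wedge).
Burden on buyers: £18; on producers: £9. (They sum to £27.)
The less price-elastic side of the market bears the larger share of a per-unit tax.

Buyers bear £18 per bottle; producers bear £9 per bottle.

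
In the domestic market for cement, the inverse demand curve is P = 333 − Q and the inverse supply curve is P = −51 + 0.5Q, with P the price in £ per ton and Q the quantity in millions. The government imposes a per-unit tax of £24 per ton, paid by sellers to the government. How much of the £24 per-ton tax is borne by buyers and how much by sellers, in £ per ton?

Rewrite in direct form: Qd = 333 − P and Qs = 2P + 102.
Without the tax, 333 − P = 2P + 102 gives 3P = 231, so P* = £77 and Q* = 256.
With the tax collected from sellers, supply shifts: Qs = 2(P − 24) + 102.
Solving gives Q = 240 with buyers paying £93 and sellers receiving £69 (the £24 wedge).
Burden on buyers: £16; on sellers: £8. (They sum to £24.)
The less price-elastic side of the market bears the larger share of a per-unit tax.

Buyers bear £16 per ton; sellers bear £8 per ton.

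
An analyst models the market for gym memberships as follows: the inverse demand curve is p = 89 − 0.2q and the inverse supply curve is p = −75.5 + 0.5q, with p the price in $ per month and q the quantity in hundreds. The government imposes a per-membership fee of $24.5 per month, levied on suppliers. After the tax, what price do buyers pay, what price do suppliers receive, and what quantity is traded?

Buyers pay $49; suppliers receive $24.5; quantity = 200.

Inverting to q(p) form: qd = 445 − 5p; qs = 2p + 151.
Without the tax, 445 − 5p = 2p + 151 gives 7p = 294, so p* = $42 and q* = 235.
With the tax collected from suppliers, supply shifts: qs = 2(p − 24.5) + 151.
New equilibrium: buyers pay $49, suppliers receive $24.5, q = 200. (Wedge: pb − ps = 24.5.)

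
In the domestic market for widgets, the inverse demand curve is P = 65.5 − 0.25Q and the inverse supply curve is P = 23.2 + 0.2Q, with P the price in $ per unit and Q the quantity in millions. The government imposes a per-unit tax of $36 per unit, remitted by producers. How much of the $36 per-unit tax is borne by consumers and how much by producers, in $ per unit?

Rewrite in direct form: Qd = 262 − 4P and Qs = 5P − 116.
Without the tax, 262 − 4P = 5P − 116 gives 9P = 378, so P* = $42 and Q* = 94.
With the tax collected from producers, supply shifts: Qs = 5(P − 36) − 116.
Solving gives Q = 14 with consumers paying $62 and producers receiving $26 (the $36 wedge).
Burden on consumers: $20; on producers: $16. (They sum to $36.)

Consumers bear $20 per unit; producers bear $16 per unit.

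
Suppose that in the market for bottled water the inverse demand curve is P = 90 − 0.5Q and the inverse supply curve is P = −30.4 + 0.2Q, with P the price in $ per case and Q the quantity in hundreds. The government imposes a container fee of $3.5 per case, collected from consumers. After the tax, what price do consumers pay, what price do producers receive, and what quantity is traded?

Consumers pay $6.5; producers receive $3; quantity = 167.

Rewrite in direct form: Qd = 180 − 2P and Qs = 5P + 152.
Before the tax: set 180 − 2P = 5P + 152 → P* = $4, Q* = 172.
With the tax collected from consumers, demand (in seller-price terms) shifts: Qd = 180 − 2(P + 3.5).
Solving gives Q = 167 with consumers paying $6.5 and producers receiving $3 (the $3.5 wedge).
The less price-elastic side of the market bears the larger share of a per-unit tax.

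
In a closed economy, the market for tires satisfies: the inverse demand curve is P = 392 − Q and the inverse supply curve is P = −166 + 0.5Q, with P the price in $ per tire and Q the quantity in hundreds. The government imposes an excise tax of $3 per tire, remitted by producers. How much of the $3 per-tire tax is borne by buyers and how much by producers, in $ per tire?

Rewrite in direct form: Qd = 392 − P and Qs = 2P + 332.
Without the tax, 392 − P = 2P + 332 gives 3P = 60, so P* = $20 and Q* = 372.
With the tax collected from producers, supply shifts: Qs = 2(P − 3) + 332.
Solving gives Q = 370 with buyers paying $22 and producers receiving $19 (the $3 wedge).
Burden on buyers: $2; on producers: $1. (They sum to $3.)

Buyers bear $2 per tire; producers bear $1 per tire.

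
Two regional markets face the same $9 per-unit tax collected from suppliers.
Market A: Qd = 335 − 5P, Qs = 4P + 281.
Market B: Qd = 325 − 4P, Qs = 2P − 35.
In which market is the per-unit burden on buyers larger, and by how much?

Market A, by $1.

Market A: pre-tax P* = $6, Q* = 305; post-tax Q = 285; per-unit burden on buyers = $4.
Market B: pre-tax P* = $60, Q* = 85; post-tax Q = 73; per-unit burden on buyers = $3.
Difference: $4 vs $3 → market A is larger by $1.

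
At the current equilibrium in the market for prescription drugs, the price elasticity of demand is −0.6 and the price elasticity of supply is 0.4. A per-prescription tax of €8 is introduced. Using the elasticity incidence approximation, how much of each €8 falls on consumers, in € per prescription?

Incidence ratio: consumers' share ≈ εs / (εs + |εd|) = 0.4 / (0.4 + 0.6) = 0.4.
So consumers bear ≈ 0.4 × €8 = €3.2; producers bear €4.8.

Consumers bear ≈ €3.2 per prescription.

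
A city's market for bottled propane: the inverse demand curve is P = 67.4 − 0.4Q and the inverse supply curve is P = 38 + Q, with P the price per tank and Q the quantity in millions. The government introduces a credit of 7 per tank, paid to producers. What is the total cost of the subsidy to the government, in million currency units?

Rewrite in direct form: Qd = 168.5 − 2.5P and Qs = P − 38.
Without the subsidy, 168.5 − 2.5P = P − 38 gives 3.5P = 206.5, so P* = 59 and Q* = 21.
With a per-unit subsidy paid to producers, each receives P + 7 per unit sold, so supply becomes Qs = (P + 7) − 38.
Solving gives Q = 26 with buyers paying 57 and producers receiving 64 (the 7 wedge).
Outlay = t · Q = 7 · 26 = 182.

Government outlay = 182 million.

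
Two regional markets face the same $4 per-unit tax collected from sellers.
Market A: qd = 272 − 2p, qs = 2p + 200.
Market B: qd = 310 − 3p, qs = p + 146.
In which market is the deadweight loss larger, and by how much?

Market A: pre-tax p* = $18, q* = 236; post-tax q = 232; deadweight loss = $8.
Market B: pre-tax p* = $41, q* = 187; post-tax q = 184; deadweight loss = $6.
Difference: $8 vs $6 → market A is larger by $2.

Market A, by $2.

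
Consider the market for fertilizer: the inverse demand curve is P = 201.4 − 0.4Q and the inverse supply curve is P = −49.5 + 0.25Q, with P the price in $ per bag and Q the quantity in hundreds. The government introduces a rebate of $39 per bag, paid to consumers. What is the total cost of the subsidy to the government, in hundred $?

Government outlay = $17394 hundred.

Rewrite in direct form: Qd = 503.5 − 2.5P and Qs = 4P + 198.
Without the subsidy, 503.5 − 2.5P = 4P + 198 gives 6.5P = 305.5, so P* = $47 and Q* = 386.
With a per-unit subsidy paid to consumers, each effectively pays P − 39, so demand becomes Qd = 503.5 − 2.5(P − 39).
Solving gives Q = 446 with consumers paying $23 and producers receiving $62 (the $39 wedge).
Outlay = t · Q = 39 · 446 = $17394.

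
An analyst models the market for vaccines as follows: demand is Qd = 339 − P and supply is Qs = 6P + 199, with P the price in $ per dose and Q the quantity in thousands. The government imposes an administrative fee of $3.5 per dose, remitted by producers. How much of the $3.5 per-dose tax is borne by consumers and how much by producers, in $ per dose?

Consumers bear $3 per dose; producers bear $0.5 per dose.

Without the tax, 339 − P = 6P + 199 gives 7P = 140, so P* = $20 and Q* = 319.
With the tax collected from producers, supply shifts: Qs = 6(P − 3.5) + 199.
Solving gives Q = 316 with consumers paying $23 and producers receiving $19.5 (the $3.5 wedge).
Burden on consumers: $3; on producers: $0.5. (They sum to $3.5.)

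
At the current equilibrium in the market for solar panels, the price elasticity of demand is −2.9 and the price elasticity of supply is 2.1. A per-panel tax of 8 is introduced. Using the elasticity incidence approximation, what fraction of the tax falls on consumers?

Consumers' share ≈ 0.42.

Incidence ratio: consumers' share ≈ εs / (εs + |εd|) = 2.1 / (2.1 + 2.9) = 0.42.
Supply is the less elastic side, so consumers bear the smaller share.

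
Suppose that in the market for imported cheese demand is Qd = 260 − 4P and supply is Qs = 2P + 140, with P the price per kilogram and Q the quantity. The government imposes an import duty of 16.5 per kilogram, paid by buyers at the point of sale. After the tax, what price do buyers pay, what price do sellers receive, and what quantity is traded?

Without the tax, 260 − 4P = 2P + 140 gives 6P = 120, so P* = 20 and Q* = 180.
With the tax collected from buyers, demand (in seller-price terms) shifts: Qd = 260 − 4(P + 16.5).
Solving gives Q = 158 with buyers paying 25.5 and sellers receiving 9 (the 16.5 wedge).
The less price-elastic side of the market bears the larger share of a per-unit tax.

Buyers pay 25.5; sellers receive 9; quantity = 158.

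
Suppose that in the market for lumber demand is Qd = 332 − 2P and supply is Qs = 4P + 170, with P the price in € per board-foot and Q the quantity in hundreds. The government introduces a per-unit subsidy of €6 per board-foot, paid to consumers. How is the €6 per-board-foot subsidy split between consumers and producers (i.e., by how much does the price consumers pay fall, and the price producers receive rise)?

Without the subsidy, 332 − 2P = 4P + 170 gives 6P = 162, so P* = €27 and Q* = 278.
With a per-unit subsidy paid to consumers, each effectively pays P − 6, so demand becomes Qd = 332 − 2(P − 6).
New equilibrium: consumers pay €23, producers receive €29, Q = 286. (Wedge: Pb − Ps = −6.)
Gain to consumers: €4; to producers: €2. (They sum to €6.)

Consumers gain €4 per board-foot; producers gain €2 per board-foot.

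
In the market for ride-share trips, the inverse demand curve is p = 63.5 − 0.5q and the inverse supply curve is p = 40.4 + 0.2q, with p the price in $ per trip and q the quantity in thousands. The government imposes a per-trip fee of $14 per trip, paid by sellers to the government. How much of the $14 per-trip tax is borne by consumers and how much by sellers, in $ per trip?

Consumers bear $10 per trip; sellers bear $4 per trip.

Inverting to q(p) form: qd = 127 − 2p; qs = 5p − 202.
Without the tax, 127 − 2p = 5p − 202 gives 7p = 329, so p* = $47 and q* = 33.
With the tax collected from sellers, supply shifts: qs = 5(p − 14) − 202.
Solving gives q = 13 with consumers paying $57 and sellers receiving $43 (the $14 wedge).
Burden on consumers: $10; on sellers: $4. (They sum to $14.)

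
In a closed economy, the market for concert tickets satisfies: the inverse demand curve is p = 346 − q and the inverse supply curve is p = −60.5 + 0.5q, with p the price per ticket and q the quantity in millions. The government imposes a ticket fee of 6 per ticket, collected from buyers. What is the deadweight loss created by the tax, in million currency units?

Deadweight loss = 12 million.

Inverting to q(p) form: qd = 346 − p; qs = 2p + 121.
Without the tax, 346 − p = 2p + 121 gives 3p = 225, so p* = 75 and q* = 271.
With the tax collected from buyers, demand (in seller-price terms) shifts: qd = 346 − (p + 6).
New equilibrium: buyers pay 79, suppliers receive 73, q = 267. (Wedge: pb − ps = 6.)
Quantity falls by |ΔQ| = |271 − 267| = 4.
DWL = ½ · t · |ΔQ| = ½ · 6 · 4 = 12.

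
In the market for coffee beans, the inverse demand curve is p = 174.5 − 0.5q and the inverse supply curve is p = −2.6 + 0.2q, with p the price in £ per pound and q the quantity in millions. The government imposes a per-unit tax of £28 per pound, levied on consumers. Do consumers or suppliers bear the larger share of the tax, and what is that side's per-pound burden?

Consumers bear the larger share: £20 per pound.

Rewrite in direct form: qd = 349 − 2p and qs = 5p + 13.
Without the tax, 349 − 2p = 5p + 13 gives 7p = 336, so p* = £48 and q* = 253.
With the tax collected from consumers, demand (in seller-price terms) shifts: qd = 349 − 2(p + 28).
Solving gives q = 213 with consumers paying £68 and suppliers receiving £40 (the £28 wedge).
Per-pound burden: consumers £20, suppliers £8.
Consumers take the larger share because demand is less price-elastic here (demand slope 2 vs supply slope 5).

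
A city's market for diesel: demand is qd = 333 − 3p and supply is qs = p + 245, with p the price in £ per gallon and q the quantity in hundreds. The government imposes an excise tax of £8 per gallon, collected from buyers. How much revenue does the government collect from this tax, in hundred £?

Tax revenue = £2088 hundred.

Before the tax: set 333 − 3p = p + 245 → p* = £22, q* = 267.
With the tax collected from buyers, demand (in seller-price terms) shifts: qd = 333 − 3(p + 8).
New equilibrium: buyers pay £24, producers receive £16, q = 261. (Wedge: pb − ps = 8.)
Revenue = t · Q = 8 · 261 = £2088.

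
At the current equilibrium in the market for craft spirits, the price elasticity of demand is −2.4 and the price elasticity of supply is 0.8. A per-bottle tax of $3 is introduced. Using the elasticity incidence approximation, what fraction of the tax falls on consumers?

Incidence ratio: consumers' share ≈ εs / (εs + |εd|) = 0.8 / (0.8 + 2.4) = 0.25.
Supply is the less elastic side, so consumers bear the smaller share.

Consumers' share ≈ 0.25.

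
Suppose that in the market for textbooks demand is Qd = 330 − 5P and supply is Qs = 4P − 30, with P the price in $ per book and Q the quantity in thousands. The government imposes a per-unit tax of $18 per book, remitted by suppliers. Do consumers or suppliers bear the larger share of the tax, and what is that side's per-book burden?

Without the tax, 330 − 5P = 4P − 30 gives 9P = 360, so P* = $40 and Q* = 130.
With the tax collected from suppliers, supply shifts: Qs = 4(P − 18) − 30.
New equilibrium: consumers pay $48, suppliers receive $30, Q = 90. (Wedge: Pb − Ps = 18.)
Per-book burden: consumers $8, suppliers $10.
Suppliers take the larger share because supply is less price-elastic here (demand slope 5 vs supply slope 4).
The less price-elastic side of the market bears the larger share of a per-unit tax.

Suppliers bear the larger share: $10 per book.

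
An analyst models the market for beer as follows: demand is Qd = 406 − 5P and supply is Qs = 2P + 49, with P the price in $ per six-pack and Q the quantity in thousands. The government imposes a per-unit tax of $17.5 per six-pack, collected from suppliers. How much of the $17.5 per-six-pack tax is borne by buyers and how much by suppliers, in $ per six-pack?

Before the tax: set 406 − 5P = 2P + 49 → P* = $51, Q* = 151.
With the tax collected from suppliers, supply shifts: Qs = 2(P − 17.5) + 49.
New equilibrium: buyers pay $56, suppliers receive $38.5, Q = 126. (Wedge: Pb − Ps = 17.5.)
Burden on buyers: $5; on suppliers: $12.5. (They sum to $17.5.)
The less price-elastic side of the market bears the larger share of a per-unit tax.

Buyers bear $5 per six-pack; suppliers bear $12.5 per six-pack.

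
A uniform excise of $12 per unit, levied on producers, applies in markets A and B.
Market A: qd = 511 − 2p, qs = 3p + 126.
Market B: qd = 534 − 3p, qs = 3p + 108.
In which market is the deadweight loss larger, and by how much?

Market A: pre-tax p* = $77, q* = 357; post-tax q = 342.6; deadweight loss = $86.4.
Market B: pre-tax p* = $71, q* = 321; post-tax q = 303; deadweight loss = $108.
Difference: $86.4 vs $108 → market B is larger by $21.6.

Market B, by $21.6.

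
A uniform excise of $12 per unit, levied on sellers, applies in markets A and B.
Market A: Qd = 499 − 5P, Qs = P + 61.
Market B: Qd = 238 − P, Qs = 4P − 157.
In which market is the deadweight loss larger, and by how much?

Market A: pre-tax P* = $73, Q* = 134; post-tax Q = 124; deadweight loss = $60.
Market B: pre-tax P* = $79, Q* = 159; post-tax Q = 149.4; deadweight loss = $57.6.
Difference: $60 vs $57.6 → market A is larger by $2.4.

Market A, by $2.4.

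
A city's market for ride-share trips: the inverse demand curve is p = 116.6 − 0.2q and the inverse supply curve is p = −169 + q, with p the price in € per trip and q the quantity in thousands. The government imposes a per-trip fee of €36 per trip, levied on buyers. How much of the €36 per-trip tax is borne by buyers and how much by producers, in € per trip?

Buyers bear €6 per trip; producers bear €30 per trip.

Rewrite in direct form: qd = 583 − 5p and qs = p + 169.
Before the tax: set 583 − 5p = p + 169 → p* = €69, q* = 238.
With the tax collected from buyers, demand (in seller-price terms) shifts: qd = 583 − 5(p + 36).
Solving gives q = 208 with buyers paying €75 and producers receiving €39 (the €36 wedge).
Burden on buyers: €6; on producers: €30. (They sum to €36.)
The less price-elastic side of the market bears the larger share of a per-unit tax.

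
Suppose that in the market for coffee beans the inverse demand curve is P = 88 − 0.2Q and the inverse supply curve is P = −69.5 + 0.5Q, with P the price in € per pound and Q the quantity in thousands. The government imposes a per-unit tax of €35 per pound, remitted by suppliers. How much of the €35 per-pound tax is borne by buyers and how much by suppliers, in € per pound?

Buyers bear €10 per pound; suppliers bear €25 per pound.

Inverting to Q(P) form: Qd = 440 − 5P; Qs = 2P + 139.
Without the tax, 440 − 5P = 2P + 139 gives 7P = 301, so P* = €43 and Q* = 225.
With the tax collected from suppliers, supply shifts: Qs = 2(P − 35) + 139.
Solving gives Q = 175 with buyers paying €53 and suppliers receiving €18 (the €35 wedge).
Burden on buyers: €10; on suppliers: €25. (They sum to €35.)
The less price-elastic side of the market bears the larger share of a per-unit tax.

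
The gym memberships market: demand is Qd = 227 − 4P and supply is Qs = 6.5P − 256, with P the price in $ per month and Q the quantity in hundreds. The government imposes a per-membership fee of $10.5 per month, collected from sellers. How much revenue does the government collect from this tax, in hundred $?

Tax revenue = $178.5 hundred.

Without the tax, 227 − 4P = 6.5P − 256 gives 10.5P = 483, so P* = $46 and Q* = 43.
With the tax collected from sellers, supply shifts: Qs = 6.5(P − 10.5) − 256.
Solving gives Q = 17 with buyers paying $52.5 and sellers receiving $42 (the $10.5 wedge).
Revenue = t · Q = 10.5 · 17 = $178.5.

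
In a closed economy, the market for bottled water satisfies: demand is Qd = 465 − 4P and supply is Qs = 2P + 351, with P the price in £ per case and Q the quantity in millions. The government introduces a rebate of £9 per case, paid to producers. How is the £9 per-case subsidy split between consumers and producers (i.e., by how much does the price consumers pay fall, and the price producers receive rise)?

Consumers gain £3 per case; producers gain £6 per case.

Before the subsidy: set 465 − 4P = 2P + 351 → P* = £19, Q* = 389.
With a per-unit subsidy paid to producers, each receives P + 9 per unit sold, so supply becomes Qs = 2(P + 9) + 351.
New equilibrium: consumers pay £16, producers receive £25, Q = 401. (Wedge: Pb − Ps = −9.)
Gain to consumers: £3; to producers: £6. (They sum to £9.)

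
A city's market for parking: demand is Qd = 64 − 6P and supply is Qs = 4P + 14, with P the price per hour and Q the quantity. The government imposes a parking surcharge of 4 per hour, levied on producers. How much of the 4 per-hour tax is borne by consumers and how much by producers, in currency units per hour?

Without the tax, 64 − 6P = 4P + 14 gives 10P = 50, so P* = 5 and Q* = 34.
With the tax collected from producers, supply shifts: Qs = 4(P − 4) + 14.
Solving gives Q = 24.4 with consumers paying 6.6 and producers receiving 2.6 (the 4 wedge).
Burden on consumers: 1.6; on producers: 2.4. (They sum to 4.)
The less price-elastic side of the market bears the larger share of a per-unit tax.

Consumers bear 1.6 per hour; producers bear 2.4 per hour.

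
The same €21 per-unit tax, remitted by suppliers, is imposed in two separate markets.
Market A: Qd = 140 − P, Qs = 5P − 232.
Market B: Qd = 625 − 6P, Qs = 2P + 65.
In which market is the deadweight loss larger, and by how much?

Market A: pre-tax P* = €62, Q* = 78; post-tax Q = 60.5; deadweight loss = €183.75.
Market B: pre-tax P* = €70, Q* = 205; post-tax Q = 173.5; deadweight loss = €330.75.
Difference: €183.75 vs €330.75 → market B is larger by €147.

Market B, by €147.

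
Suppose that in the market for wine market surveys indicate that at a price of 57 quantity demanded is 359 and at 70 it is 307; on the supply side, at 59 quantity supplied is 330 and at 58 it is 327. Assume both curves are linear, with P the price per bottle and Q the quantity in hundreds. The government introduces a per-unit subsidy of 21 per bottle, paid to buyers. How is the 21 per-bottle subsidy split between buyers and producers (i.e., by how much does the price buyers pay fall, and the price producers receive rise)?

Demand slope: (307 − 359)/(70 − 57) = -4, so Qd = 587 − 4P.
Supply slope: (327 − 330)/(58 − 59) = 3, so Qs = 3P + 153.
Before the subsidy: set 587 − 4P = 3P + 153 → P* = 62, Q* = 339.
With a per-unit subsidy paid to buyers, each effectively pays P − 21, so demand becomes Qd = 587 − 4(P − 21).
Solving gives Q = 375 with buyers paying 53 and producers receiving 74 (the 21 wedge).
Gain to buyers: 9; to producers: 12. (They sum to 21.)

Buyers gain 9 per bottle; producers gain 12 per bottle.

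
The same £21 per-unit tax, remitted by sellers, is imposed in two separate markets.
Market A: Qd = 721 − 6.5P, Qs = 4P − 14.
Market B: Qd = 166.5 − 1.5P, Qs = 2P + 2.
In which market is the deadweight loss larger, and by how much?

Market A, by £357.

Market A: pre-tax P* = £70, Q* = 266; post-tax Q = 214; deadweight loss = £546.
Market B: pre-tax P* = £47, Q* = 96; post-tax Q = 78; deadweight loss = £189.
Difference: £546 vs £189 → market A is larger by £357.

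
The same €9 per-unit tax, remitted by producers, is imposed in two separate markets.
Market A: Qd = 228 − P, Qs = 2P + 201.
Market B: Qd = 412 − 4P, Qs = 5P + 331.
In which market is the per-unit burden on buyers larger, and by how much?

Market A: pre-tax P* = €9, Q* = 219; post-tax Q = 213; per-unit burden on buyers = €6.
Market B: pre-tax P* = €9, Q* = 376; post-tax Q = 356; per-unit burden on buyers = €5.
Difference: €6 vs €5 → market A is larger by €1.

Market A, by €1.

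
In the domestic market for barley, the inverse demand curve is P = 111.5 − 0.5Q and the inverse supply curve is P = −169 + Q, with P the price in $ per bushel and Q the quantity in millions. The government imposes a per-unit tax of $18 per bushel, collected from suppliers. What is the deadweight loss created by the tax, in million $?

Inverting to Q(P) form: Qd = 223 − 2P; Qs = P + 169.
Without the tax, 223 − 2P = P + 169 gives 3P = 54, so P* = $18 and Q* = 187.
With the tax collected from suppliers, supply shifts: Qs = (P − 18) + 169.
New equilibrium: buyers pay $24, suppliers receive $6, Q = 175. (Wedge: Pb − Ps = 18.)
Quantity falls by |ΔQ| = |187 − 175| = 12.
DWL = ½ · t · |ΔQ| = ½ · 18 · 12 = $108.

Deadweight loss = $108 million.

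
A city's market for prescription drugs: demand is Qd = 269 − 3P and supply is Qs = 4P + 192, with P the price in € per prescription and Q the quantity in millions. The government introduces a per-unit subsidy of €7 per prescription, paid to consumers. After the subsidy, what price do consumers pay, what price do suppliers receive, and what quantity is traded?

Consumers pay €7; suppliers receive €14; quantity = 248.

Before the subsidy: set 269 − 3P = 4P + 192 → P* = €11, Q* = 236.
With a per-unit subsidy paid to consumers, each effectively pays P − 7, so demand becomes Qd = 269 − 3(P − 7).
New equilibrium: consumers pay €7, suppliers receive €14, Q = 248. (Wedge: Pb − Ps = −7.)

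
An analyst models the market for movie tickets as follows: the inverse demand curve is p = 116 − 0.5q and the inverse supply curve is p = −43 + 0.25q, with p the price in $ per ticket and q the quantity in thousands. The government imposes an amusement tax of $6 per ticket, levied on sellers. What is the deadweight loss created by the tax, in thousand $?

Inverting to q(p) form: qd = 232 − 2p; qs = 4p + 172.
Without the tax, 232 − 2p = 4p + 172 gives 6p = 60, so p* = $10 and q* = 212.
With the tax collected from sellers, supply shifts: qs = 4(p − 6) + 172.
New equilibrium: buyers pay $14, sellers receive $8, q = 204. (Wedge: pb − ps = 6.)
Quantity falls by |ΔQ| = |212 − 204| = 8.
DWL = ½ · t · |ΔQ| = ½ · 6 · 8 = $24.

Deadweight loss = $24 thousand.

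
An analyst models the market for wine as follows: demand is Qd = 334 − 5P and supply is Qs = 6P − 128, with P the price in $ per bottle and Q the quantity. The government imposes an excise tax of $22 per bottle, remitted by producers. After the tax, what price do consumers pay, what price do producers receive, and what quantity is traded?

Before the tax: set 334 − 5P = 6P − 128 → P* = $42, Q* = 124.
With the tax collected from producers, supply shifts: Qs = 6(P − 22) − 128.
New equilibrium: consumers pay $54, producers receive $32, Q = 64. (Wedge: Pb − Ps = 22.)
The less price-elastic side of the market bears the larger share of a per-unit tax.

Consumers pay $54; producers receive $32; quantity = 64.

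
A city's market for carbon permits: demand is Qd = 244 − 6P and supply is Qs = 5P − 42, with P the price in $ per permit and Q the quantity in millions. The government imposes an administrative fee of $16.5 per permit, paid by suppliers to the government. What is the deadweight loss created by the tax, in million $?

Deadweight loss = $371.25 million.

Without the tax, 244 − 6P = 5P − 42 gives 11P = 286, so P* = $26 and Q* = 88.
With the tax collected from suppliers, supply shifts: Qs = 5(P − 16.5) − 42.
New equilibrium: consumers pay $33.5, suppliers receive $17, Q = 43. (Wedge: Pb − Ps = 16.5.)
Quantity falls by |ΔQ| = |88 − 43| = 45.
DWL = ½ · t · |ΔQ| = ½ · 16.5 · 45 = $371.25.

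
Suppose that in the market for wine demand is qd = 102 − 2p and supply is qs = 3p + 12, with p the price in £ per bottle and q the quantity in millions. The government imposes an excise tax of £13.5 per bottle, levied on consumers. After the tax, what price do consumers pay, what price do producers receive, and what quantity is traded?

Consumers pay £26.1; producers receive £12.6; quantity = 49.8.

Before the tax: set 102 − 2p = 3p + 12 → p* = £18, q* = 66.
With the tax collected from consumers, demand (in seller-price terms) shifts: qd = 102 − 2(p + 13.5).
Solving gives q = 49.8 with consumers paying £26.1 and producers receiving £12.6 (the £13.5 wedge).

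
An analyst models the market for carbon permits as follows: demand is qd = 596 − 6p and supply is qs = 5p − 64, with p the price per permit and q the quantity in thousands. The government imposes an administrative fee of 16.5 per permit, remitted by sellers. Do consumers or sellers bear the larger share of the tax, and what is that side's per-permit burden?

Before the tax: set 596 − 6p = 5p − 64 → p* = 60, q* = 236.
With the tax collected from sellers, supply shifts: qs = 5(p − 16.5) − 64.
Solving gives q = 191 with consumers paying 67.5 and sellers receiving 51 (the 16.5 wedge).
Per-permit burden: consumers 7.5, sellers 9.
Sellers take the larger share because supply is less price-elastic here (demand slope 6 vs supply slope 5).
The less price-elastic side of the market bears the larger share of a per-unit tax.

Sellers bear the larger share: 9 per permit.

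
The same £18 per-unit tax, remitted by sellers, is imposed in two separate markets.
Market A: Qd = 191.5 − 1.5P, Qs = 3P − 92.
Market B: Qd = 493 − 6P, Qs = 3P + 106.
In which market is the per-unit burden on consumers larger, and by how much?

Market A: pre-tax P* = £63, Q* = 97; post-tax Q = 79; per-unit burden on consumers = £12.
Market B: pre-tax P* = £43, Q* = 235; post-tax Q = 199; per-unit burden on consumers = £6.
Difference: £12 vs £6 → market A is larger by £6.

Market A, by £6.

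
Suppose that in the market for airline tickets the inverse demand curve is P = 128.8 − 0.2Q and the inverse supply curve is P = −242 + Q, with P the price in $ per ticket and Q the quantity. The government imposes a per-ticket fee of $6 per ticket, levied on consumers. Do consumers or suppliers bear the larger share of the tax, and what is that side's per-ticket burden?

Suppliers bear the larger share: $5 per ticket.

Inverting to Q(P) form: Qd = 644 − 5P; Qs = P + 242.
Before the tax: set 644 − 5P = P + 242 → P* = $67, Q* = 309.
With the tax collected from consumers, demand (in seller-price terms) shifts: Qd = 644 − 5(P + 6).
New equilibrium: consumers pay $68, suppliers receive $62, Q = 304. (Wedge: Pb − Ps = 6.)
Per-ticket burden: consumers $1, suppliers $5.
Suppliers take the larger share because supply is less price-elastic here (demand slope 5 vs supply slope 1).
The less price-elastic side of the market bears the larger share of a per-unit tax.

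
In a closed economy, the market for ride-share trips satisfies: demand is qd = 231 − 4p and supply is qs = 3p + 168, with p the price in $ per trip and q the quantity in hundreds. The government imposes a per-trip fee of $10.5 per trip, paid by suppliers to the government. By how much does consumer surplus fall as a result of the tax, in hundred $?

Before the tax: set 231 − 4p = 3p + 168 → p* = $9, q* = 195.
With the tax collected from suppliers, supply shifts: qs = 3(p − 10.5) + 168.
New equilibrium: consumers pay $13.5, suppliers receive $3, q = 177. (Wedge: pb − ps = 10.5.)
ΔCS is the trapezoid between Q = 177 and Q = 195 of height $4.5: ½ · (195 + 177) · 4.5 = $837.

Consumer surplus falls by $837 hundred.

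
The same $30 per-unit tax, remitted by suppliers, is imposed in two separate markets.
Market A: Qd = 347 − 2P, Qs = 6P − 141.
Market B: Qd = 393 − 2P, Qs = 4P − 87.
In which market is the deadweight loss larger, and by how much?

Market A, by $75.

Market A: pre-tax P* = $61, Q* = 225; post-tax Q = 180; deadweight loss = $675.
Market B: pre-tax P* = $80, Q* = 233; post-tax Q = 193; deadweight loss = $600.
Difference: $675 vs $600 → market A is larger by $75.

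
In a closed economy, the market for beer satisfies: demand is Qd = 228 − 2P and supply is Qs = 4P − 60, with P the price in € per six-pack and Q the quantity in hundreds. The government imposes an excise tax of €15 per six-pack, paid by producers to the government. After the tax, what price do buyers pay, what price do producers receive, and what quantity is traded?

Buyers pay €58; producers receive €43; quantity = 112.

Without the tax, 228 − 2P = 4P − 60 gives 6P = 288, so P* = €48 and Q* = 132.
With the tax collected from producers, supply shifts: Qs = 4(P − 15) − 60.
Solving gives Q = 112 with buyers paying €58 and producers receiving €43 (the €15 wedge).
The less price-elastic side of the market bears the larger share of a per-unit tax.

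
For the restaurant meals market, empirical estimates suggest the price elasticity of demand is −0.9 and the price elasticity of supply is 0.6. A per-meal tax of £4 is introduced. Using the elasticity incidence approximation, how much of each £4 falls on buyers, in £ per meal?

Incidence ratio: buyers' share ≈ εs / (εs + |εd|) = 0.6 / (0.6 + 0.9) = 0.4.
So buyers bear ≈ 0.4 × £4 = £1.6; sellers bear £2.4.

Buyers bear ≈ £1.6 per meal.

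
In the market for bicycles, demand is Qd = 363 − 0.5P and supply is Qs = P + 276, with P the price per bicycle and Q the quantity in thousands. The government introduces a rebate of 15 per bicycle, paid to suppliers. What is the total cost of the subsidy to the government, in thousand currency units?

Government outlay = 5085 thousand.

Without the subsidy, 363 − 0.5P = P + 276 gives 1.5P = 87, so P* = 58 and Q* = 334.
With a per-unit subsidy paid to suppliers, each receives P + 15 per unit sold, so supply becomes Qs = (P + 15) + 276.
New equilibrium: buyers pay 48, suppliers receive 63, Q = 339. (Wedge: Pb − Ps = −15.)
Outlay = t · Q = 15 · 339 = 5085.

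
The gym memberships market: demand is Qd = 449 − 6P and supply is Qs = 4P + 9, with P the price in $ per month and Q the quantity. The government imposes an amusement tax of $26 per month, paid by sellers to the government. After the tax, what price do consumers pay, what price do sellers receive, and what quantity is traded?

Consumers pay $54.4; sellers receive $28.4; quantity = 122.6.

Without the tax, 449 − 6P = 4P + 9 gives 10P = 440, so P* = $44 and Q* = 185.
With the tax collected from sellers, supply shifts: Qs = 4(P − 26) + 9.
Solving gives Q = 122.6 with consumers paying $54.4 and sellers receiving $28.4 (the $26 wedge).
The less price-elastic side of the market bears the larger share of a per-unit tax.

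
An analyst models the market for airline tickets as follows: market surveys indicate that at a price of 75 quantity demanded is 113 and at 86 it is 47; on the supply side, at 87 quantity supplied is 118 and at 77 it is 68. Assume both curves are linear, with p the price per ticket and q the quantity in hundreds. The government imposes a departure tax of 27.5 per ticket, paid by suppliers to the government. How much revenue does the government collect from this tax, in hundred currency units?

Tax revenue = 220 hundred.

Demand slope: (47 − 113)/(86 − 75) = -6, so qd = 563 − 6p.
Supply slope: (68 − 118)/(77 − 87) = 5, so qs = 5p − 317.
Before the tax: set 563 − 6p = 5p − 317 → p* = 80, q* = 83.
With the tax collected from suppliers, supply shifts: qs = 5(p − 27.5) − 317.
Solving gives q = 8 with consumers paying 92.5 and suppliers receiving 65 (the 27.5 wedge).
Revenue = t · Q = 27.5 · 8 = 220.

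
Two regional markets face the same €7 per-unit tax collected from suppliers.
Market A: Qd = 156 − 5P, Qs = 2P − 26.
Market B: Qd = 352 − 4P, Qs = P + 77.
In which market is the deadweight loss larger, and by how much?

Market A, by €15.4.

Market A: pre-tax P* = €26, Q* = 26; post-tax Q = 16; deadweight loss = €35.
Market B: pre-tax P* = €55, Q* = 132; post-tax Q = 126.4; deadweight loss = €19.6.
Difference: €35 vs €19.6 → market A is larger by €15.4.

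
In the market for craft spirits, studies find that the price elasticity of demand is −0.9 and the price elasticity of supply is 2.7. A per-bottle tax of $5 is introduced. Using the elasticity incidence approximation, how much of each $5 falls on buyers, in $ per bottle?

Incidence ratio: buyers' share ≈ εs / (εs + |εd|) = 2.7 / (2.7 + 0.9) = 0.75.
So buyers bear ≈ 0.75 × $5 = $3.75; sellers bear $1.25.

Buyers bear ≈ $3.75 per bottle.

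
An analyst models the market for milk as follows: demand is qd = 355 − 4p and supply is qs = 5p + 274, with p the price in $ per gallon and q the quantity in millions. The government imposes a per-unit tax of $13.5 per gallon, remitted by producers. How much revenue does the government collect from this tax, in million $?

Without the tax, 355 − 4p = 5p + 274 gives 9p = 81, so p* = $9 and q* = 319.
With the tax collected from producers, supply shifts: qs = 5(p − 13.5) + 274.
New equilibrium: consumers pay $16.5, producers receive $3, q = 289. (Wedge: pb − ps = 13.5.)
Revenue = t · Q = 13.5 · 289 = $3901.5.

Tax revenue = $3901.5 million.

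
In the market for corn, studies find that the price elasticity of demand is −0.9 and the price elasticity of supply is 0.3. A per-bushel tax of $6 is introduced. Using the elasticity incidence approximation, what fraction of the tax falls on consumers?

Consumers' share ≈ 0.25.

Incidence ratio: consumers' share ≈ εs / (εs + |εd|) = 0.3 / (0.3 + 0.9) = 0.25.
Supply is the less elastic side, so consumers bear the smaller share.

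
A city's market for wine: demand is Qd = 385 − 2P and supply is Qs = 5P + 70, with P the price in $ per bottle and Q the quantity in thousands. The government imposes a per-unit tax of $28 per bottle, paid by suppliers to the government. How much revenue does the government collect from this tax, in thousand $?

Before the tax: set 385 − 2P = 5P + 70 → P* = $45, Q* = 295.
With the tax collected from suppliers, supply shifts: Qs = 5(P − 28) + 70.
New equilibrium: consumers pay $65, suppliers receive $37, Q = 255. (Wedge: Pb − Ps = 28.)
Revenue = t · Q = 28 · 255 = $7140.

Tax revenue = $7140 thousand.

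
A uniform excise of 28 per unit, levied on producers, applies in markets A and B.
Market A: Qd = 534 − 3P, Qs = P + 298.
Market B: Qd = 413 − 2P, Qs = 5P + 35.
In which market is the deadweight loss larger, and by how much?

Market B, by 266.

Market A: pre-tax P* = 59, Q* = 357; post-tax Q = 336; deadweight loss = 294.
Market B: pre-tax P* = 54, Q* = 305; post-tax Q = 265; deadweight loss = 560.
Difference: 294 vs 560 → market B is larger by 266.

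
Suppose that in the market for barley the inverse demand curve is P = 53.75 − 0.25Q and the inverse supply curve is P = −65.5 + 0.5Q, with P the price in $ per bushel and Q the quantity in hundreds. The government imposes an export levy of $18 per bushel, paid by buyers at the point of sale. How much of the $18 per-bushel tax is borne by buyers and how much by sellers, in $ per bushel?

Inverting to Q(P) form: Qd = 215 − 4P; Qs = 2P + 131.
Without the tax, 215 − 4P = 2P + 131 gives 6P = 84, so P* = $14 and Q* = 159.
With the tax collected from buyers, demand (in seller-price terms) shifts: Qd = 215 − 4(P + 18).
Solving gives Q = 135 with buyers paying $20 and sellers receiving $2 (the $18 wedge).
Burden on buyers: $6; on sellers: $12. (They sum to $18.)

Buyers bear $6 per bushel; sellers bear $12 per bushel.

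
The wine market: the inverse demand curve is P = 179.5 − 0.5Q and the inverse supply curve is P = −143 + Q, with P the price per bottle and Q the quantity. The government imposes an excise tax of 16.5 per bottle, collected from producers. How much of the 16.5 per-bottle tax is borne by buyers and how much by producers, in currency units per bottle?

Buyers bear 5.5 per bottle; producers bear 11 per bottle.

Inverting to Q(P) form: Qd = 359 − 2P; Qs = P + 143.
Before the tax: set 359 − 2P = P + 143 → P* = 72, Q* = 215.
With the tax collected from producers, supply shifts: Qs = (P − 16.5) + 143.
Solving gives Q = 204 with buyers paying 77.5 and producers receiving 61 (the 16.5 wedge).
Burden on buyers: 5.5; on producers: 11. (They sum to 16.5.)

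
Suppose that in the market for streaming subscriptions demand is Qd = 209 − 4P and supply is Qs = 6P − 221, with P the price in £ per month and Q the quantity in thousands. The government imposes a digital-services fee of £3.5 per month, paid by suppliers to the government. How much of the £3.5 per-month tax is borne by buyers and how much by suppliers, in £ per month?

Buyers bear £2.1 per month; suppliers bear £1.4 per month.

Without the tax, 209 − 4P = 6P − 221 gives 10P = 430, so P* = £43 and Q* = 37.
With the tax collected from suppliers, supply shifts: Qs = 6(P − 3.5) − 221.
New equilibrium: buyers pay £45.1, suppliers receive £41.6, Q = 28.6. (Wedge: Pb − Ps = 3.5.)
Burden on buyers: £2.1; on suppliers: £1.4. (They sum to £3.5.)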